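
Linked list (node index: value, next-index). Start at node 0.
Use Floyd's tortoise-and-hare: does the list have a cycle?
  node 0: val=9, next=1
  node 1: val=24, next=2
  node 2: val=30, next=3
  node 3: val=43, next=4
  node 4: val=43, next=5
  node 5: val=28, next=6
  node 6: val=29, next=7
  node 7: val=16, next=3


Floyd's tortoise (slow, +1) and hare (fast, +2):
  init: slow=0, fast=0
  step 1: slow=1, fast=2
  step 2: slow=2, fast=4
  step 3: slow=3, fast=6
  step 4: slow=4, fast=3
  step 5: slow=5, fast=5
  slow == fast at node 5: cycle detected

Cycle: yes


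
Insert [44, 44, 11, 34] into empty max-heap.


Insert 44: [44]
Insert 44: [44, 44]
Insert 11: [44, 44, 11]
Insert 34: [44, 44, 11, 34]

Final heap: [44, 44, 11, 34]


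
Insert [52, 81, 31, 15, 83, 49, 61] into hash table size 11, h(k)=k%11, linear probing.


Insert 52: h=8 -> slot 8
Insert 81: h=4 -> slot 4
Insert 31: h=9 -> slot 9
Insert 15: h=4, 1 probes -> slot 5
Insert 83: h=6 -> slot 6
Insert 49: h=5, 2 probes -> slot 7
Insert 61: h=6, 4 probes -> slot 10

Table: [None, None, None, None, 81, 15, 83, 49, 52, 31, 61]


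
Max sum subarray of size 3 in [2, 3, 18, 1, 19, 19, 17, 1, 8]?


[0:3]: 23
[1:4]: 22
[2:5]: 38
[3:6]: 39
[4:7]: 55
[5:8]: 37
[6:9]: 26

Max: 55 at [4:7]


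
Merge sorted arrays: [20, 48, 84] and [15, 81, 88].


Take 15 from B
Take 20 from A
Take 48 from A
Take 81 from B
Take 84 from A

Merged: [15, 20, 48, 81, 84, 88]


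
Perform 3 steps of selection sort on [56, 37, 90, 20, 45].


Initial: [56, 37, 90, 20, 45]
Step 1: min=20 at 3
  Swap: [20, 37, 90, 56, 45]
Step 2: min=37 at 1
  Swap: [20, 37, 90, 56, 45]
Step 3: min=45 at 4
  Swap: [20, 37, 45, 56, 90]

After 3 steps: [20, 37, 45, 56, 90]


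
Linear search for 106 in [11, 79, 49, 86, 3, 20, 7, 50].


i=0: 11!=106
i=1: 79!=106
i=2: 49!=106
i=3: 86!=106
i=4: 3!=106
i=5: 20!=106
i=6: 7!=106
i=7: 50!=106

Not found, 8 comps


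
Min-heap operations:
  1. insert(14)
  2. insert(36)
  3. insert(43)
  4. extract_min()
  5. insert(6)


insert(14) -> [14]
insert(36) -> [14, 36]
insert(43) -> [14, 36, 43]
extract_min()->14, [36, 43]
insert(6) -> [6, 43, 36]

Final heap: [6, 43, 36]


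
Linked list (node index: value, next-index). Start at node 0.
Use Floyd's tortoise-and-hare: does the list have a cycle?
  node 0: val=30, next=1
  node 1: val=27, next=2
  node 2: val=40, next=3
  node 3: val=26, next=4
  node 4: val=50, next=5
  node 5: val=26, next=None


Floyd's tortoise (slow, +1) and hare (fast, +2):
  init: slow=0, fast=0
  step 1: slow=1, fast=2
  step 2: slow=2, fast=4
  step 3: fast 4->5->None, no cycle

Cycle: no


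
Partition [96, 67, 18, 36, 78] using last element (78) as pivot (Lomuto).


Pivot: 78
  67 <= 78: swap -> [67, 96, 18, 36, 78]
  18 <= 78: swap -> [67, 18, 96, 36, 78]
  36 <= 78: swap -> [67, 18, 36, 96, 78]
Place pivot at 3: [67, 18, 36, 78, 96]

Partitioned: [67, 18, 36, 78, 96]


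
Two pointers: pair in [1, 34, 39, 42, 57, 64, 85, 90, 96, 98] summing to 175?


lo=0(1)+hi=9(98)=99
lo=1(34)+hi=9(98)=132
lo=2(39)+hi=9(98)=137
lo=3(42)+hi=9(98)=140
lo=4(57)+hi=9(98)=155
lo=5(64)+hi=9(98)=162
lo=6(85)+hi=9(98)=183
lo=6(85)+hi=8(96)=181
lo=6(85)+hi=7(90)=175

Yes: 85+90=175


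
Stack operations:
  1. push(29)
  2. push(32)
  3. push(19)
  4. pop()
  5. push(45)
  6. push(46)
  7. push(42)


push(29) -> [29]
push(32) -> [29, 32]
push(19) -> [29, 32, 19]
pop()->19, [29, 32]
push(45) -> [29, 32, 45]
push(46) -> [29, 32, 45, 46]
push(42) -> [29, 32, 45, 46, 42]

Final stack: [29, 32, 45, 46, 42]


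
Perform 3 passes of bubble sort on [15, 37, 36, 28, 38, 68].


Initial: [15, 37, 36, 28, 38, 68]
Pass 1: [15, 36, 28, 37, 38, 68] (2 swaps)
Pass 2: [15, 28, 36, 37, 38, 68] (1 swaps)
Pass 3: [15, 28, 36, 37, 38, 68] (0 swaps)

After 3 passes: [15, 28, 36, 37, 38, 68]


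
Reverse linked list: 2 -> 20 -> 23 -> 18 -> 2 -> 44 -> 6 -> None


Step 1: curr=2, set curr.next=prev(None) | reversed so far: 2
Step 2: curr=20, set curr.next=prev(2) | reversed so far: 20 -> 2
Step 3: curr=23, set curr.next=prev(20) | reversed so far: 23 -> 20 -> 2
Step 4: curr=18, set curr.next=prev(23) | reversed so far: 18 -> 23 -> 20 -> 2
Step 5: curr=2, set curr.next=prev(18) | reversed so far: 2 -> 18 -> 23 -> 20 -> 2
Step 6: curr=44, set curr.next=prev(2) | reversed so far: 44 -> 2 -> 18 -> 23 -> 20 -> 2
Step 7: curr=6, set curr.next=prev(44) | reversed so far: 6 -> 44 -> 2 -> 18 -> 23 -> 20 -> 2

6 -> 44 -> 2 -> 18 -> 23 -> 20 -> 2 -> None


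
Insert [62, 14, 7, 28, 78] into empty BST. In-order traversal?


Insert 62: root
Insert 14: L from 62
Insert 7: L from 62 -> L from 14
Insert 28: L from 62 -> R from 14
Insert 78: R from 62

In-order: [7, 14, 28, 62, 78]


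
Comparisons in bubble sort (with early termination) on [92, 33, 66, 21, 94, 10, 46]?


Algorithm: bubble sort (with early termination)
Input: [92, 33, 66, 21, 94, 10, 46]
Sorted: [10, 21, 33, 46, 66, 92, 94]

21


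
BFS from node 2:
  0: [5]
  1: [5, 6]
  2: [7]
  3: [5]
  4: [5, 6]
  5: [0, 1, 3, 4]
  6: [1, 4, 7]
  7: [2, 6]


Visit 2, enqueue [7]
Visit 7, enqueue [6]
Visit 6, enqueue [1, 4]
Visit 1, enqueue [5]
Visit 4, enqueue []
Visit 5, enqueue [0, 3]
Visit 0, enqueue []
Visit 3, enqueue []

BFS order: [2, 7, 6, 1, 4, 5, 0, 3]


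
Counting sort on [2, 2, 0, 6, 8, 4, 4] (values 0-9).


Input: [2, 2, 0, 6, 8, 4, 4]
Counts: [1, 0, 2, 0, 2, 0, 1, 0, 1, 0]

Sorted: [0, 2, 2, 4, 4, 6, 8]


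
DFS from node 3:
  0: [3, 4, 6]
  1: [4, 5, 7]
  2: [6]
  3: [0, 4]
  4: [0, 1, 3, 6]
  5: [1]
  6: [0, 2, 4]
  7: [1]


Visit 3, push [4, 0]
Visit 0, push [6, 4]
Visit 4, push [6, 1]
Visit 1, push [7, 5]
Visit 5, push []
Visit 7, push []
Visit 6, push [2]
Visit 2, push []

DFS order: [3, 0, 4, 1, 5, 7, 6, 2]


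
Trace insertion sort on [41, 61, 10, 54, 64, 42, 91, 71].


Initial: [41, 61, 10, 54, 64, 42, 91, 71]
Insert 61: [41, 61, 10, 54, 64, 42, 91, 71]
Insert 10: [10, 41, 61, 54, 64, 42, 91, 71]
Insert 54: [10, 41, 54, 61, 64, 42, 91, 71]
Insert 64: [10, 41, 54, 61, 64, 42, 91, 71]
Insert 42: [10, 41, 42, 54, 61, 64, 91, 71]
Insert 91: [10, 41, 42, 54, 61, 64, 91, 71]
Insert 71: [10, 41, 42, 54, 61, 64, 71, 91]

Sorted: [10, 41, 42, 54, 61, 64, 71, 91]


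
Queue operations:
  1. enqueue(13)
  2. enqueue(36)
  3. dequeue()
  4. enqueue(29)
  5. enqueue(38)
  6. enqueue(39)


enqueue(13) -> [13]
enqueue(36) -> [13, 36]
dequeue()->13, [36]
enqueue(29) -> [36, 29]
enqueue(38) -> [36, 29, 38]
enqueue(39) -> [36, 29, 38, 39]

Final queue: [36, 29, 38, 39]


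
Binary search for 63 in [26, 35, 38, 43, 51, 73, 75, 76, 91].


Step 1: lo=0, hi=8, mid=4, val=51
Step 2: lo=5, hi=8, mid=6, val=75
Step 3: lo=5, hi=5, mid=5, val=73

Not found


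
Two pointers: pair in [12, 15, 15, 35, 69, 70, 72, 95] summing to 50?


lo=0(12)+hi=7(95)=107
lo=0(12)+hi=6(72)=84
lo=0(12)+hi=5(70)=82
lo=0(12)+hi=4(69)=81
lo=0(12)+hi=3(35)=47
lo=1(15)+hi=3(35)=50

Yes: 15+35=50


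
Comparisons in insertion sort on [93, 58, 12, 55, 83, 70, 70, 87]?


Algorithm: insertion sort
Input: [93, 58, 12, 55, 83, 70, 70, 87]
Sorted: [12, 55, 58, 70, 70, 83, 87, 93]

16


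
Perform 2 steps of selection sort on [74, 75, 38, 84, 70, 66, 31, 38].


Initial: [74, 75, 38, 84, 70, 66, 31, 38]
Step 1: min=31 at 6
  Swap: [31, 75, 38, 84, 70, 66, 74, 38]
Step 2: min=38 at 2
  Swap: [31, 38, 75, 84, 70, 66, 74, 38]

After 2 steps: [31, 38, 75, 84, 70, 66, 74, 38]


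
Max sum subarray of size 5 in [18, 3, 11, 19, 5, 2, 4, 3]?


[0:5]: 56
[1:6]: 40
[2:7]: 41
[3:8]: 33

Max: 56 at [0:5]


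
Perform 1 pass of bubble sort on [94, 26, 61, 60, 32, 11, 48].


Initial: [94, 26, 61, 60, 32, 11, 48]
Pass 1: [26, 61, 60, 32, 11, 48, 94] (6 swaps)

After 1 pass: [26, 61, 60, 32, 11, 48, 94]


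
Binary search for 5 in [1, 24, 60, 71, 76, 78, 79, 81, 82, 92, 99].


Step 1: lo=0, hi=10, mid=5, val=78
Step 2: lo=0, hi=4, mid=2, val=60
Step 3: lo=0, hi=1, mid=0, val=1
Step 4: lo=1, hi=1, mid=1, val=24

Not found


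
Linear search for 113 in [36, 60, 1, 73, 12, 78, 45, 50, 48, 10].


i=0: 36!=113
i=1: 60!=113
i=2: 1!=113
i=3: 73!=113
i=4: 12!=113
i=5: 78!=113
i=6: 45!=113
i=7: 50!=113
i=8: 48!=113
i=9: 10!=113

Not found, 10 comps


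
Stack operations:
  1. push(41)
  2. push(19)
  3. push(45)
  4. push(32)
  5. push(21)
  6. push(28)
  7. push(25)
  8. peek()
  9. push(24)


push(41) -> [41]
push(19) -> [41, 19]
push(45) -> [41, 19, 45]
push(32) -> [41, 19, 45, 32]
push(21) -> [41, 19, 45, 32, 21]
push(28) -> [41, 19, 45, 32, 21, 28]
push(25) -> [41, 19, 45, 32, 21, 28, 25]
peek()->25
push(24) -> [41, 19, 45, 32, 21, 28, 25, 24]

Final stack: [41, 19, 45, 32, 21, 28, 25, 24]


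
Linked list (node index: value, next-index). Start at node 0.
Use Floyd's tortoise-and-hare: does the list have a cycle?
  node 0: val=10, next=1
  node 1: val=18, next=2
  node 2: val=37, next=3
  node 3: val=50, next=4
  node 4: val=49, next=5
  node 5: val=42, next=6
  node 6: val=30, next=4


Floyd's tortoise (slow, +1) and hare (fast, +2):
  init: slow=0, fast=0
  step 1: slow=1, fast=2
  step 2: slow=2, fast=4
  step 3: slow=3, fast=6
  step 4: slow=4, fast=5
  step 5: slow=5, fast=4
  step 6: slow=6, fast=6
  slow == fast at node 6: cycle detected

Cycle: yes


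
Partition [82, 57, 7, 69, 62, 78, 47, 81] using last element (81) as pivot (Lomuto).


Pivot: 81
  57 <= 81: swap -> [57, 82, 7, 69, 62, 78, 47, 81]
  7 <= 81: swap -> [57, 7, 82, 69, 62, 78, 47, 81]
  69 <= 81: swap -> [57, 7, 69, 82, 62, 78, 47, 81]
  62 <= 81: swap -> [57, 7, 69, 62, 82, 78, 47, 81]
  78 <= 81: swap -> [57, 7, 69, 62, 78, 82, 47, 81]
  47 <= 81: swap -> [57, 7, 69, 62, 78, 47, 82, 81]
Place pivot at 6: [57, 7, 69, 62, 78, 47, 81, 82]

Partitioned: [57, 7, 69, 62, 78, 47, 81, 82]


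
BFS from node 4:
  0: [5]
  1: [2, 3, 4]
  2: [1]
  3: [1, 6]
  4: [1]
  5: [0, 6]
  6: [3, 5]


Visit 4, enqueue [1]
Visit 1, enqueue [2, 3]
Visit 2, enqueue []
Visit 3, enqueue [6]
Visit 6, enqueue [5]
Visit 5, enqueue [0]
Visit 0, enqueue []

BFS order: [4, 1, 2, 3, 6, 5, 0]


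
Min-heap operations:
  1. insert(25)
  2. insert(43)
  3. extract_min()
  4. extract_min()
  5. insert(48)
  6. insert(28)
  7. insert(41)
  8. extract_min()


insert(25) -> [25]
insert(43) -> [25, 43]
extract_min()->25, [43]
extract_min()->43, []
insert(48) -> [48]
insert(28) -> [28, 48]
insert(41) -> [28, 48, 41]
extract_min()->28, [41, 48]

Final heap: [41, 48]


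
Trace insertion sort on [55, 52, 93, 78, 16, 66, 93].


Initial: [55, 52, 93, 78, 16, 66, 93]
Insert 52: [52, 55, 93, 78, 16, 66, 93]
Insert 93: [52, 55, 93, 78, 16, 66, 93]
Insert 78: [52, 55, 78, 93, 16, 66, 93]
Insert 16: [16, 52, 55, 78, 93, 66, 93]
Insert 66: [16, 52, 55, 66, 78, 93, 93]
Insert 93: [16, 52, 55, 66, 78, 93, 93]

Sorted: [16, 52, 55, 66, 78, 93, 93]


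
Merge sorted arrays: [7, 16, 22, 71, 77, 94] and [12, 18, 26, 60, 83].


Take 7 from A
Take 12 from B
Take 16 from A
Take 18 from B
Take 22 from A
Take 26 from B
Take 60 from B
Take 71 from A
Take 77 from A
Take 83 from B

Merged: [7, 12, 16, 18, 22, 26, 60, 71, 77, 83, 94]


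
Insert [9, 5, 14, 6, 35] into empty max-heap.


Insert 9: [9]
Insert 5: [9, 5]
Insert 14: [14, 5, 9]
Insert 6: [14, 6, 9, 5]
Insert 35: [35, 14, 9, 5, 6]

Final heap: [35, 14, 9, 5, 6]


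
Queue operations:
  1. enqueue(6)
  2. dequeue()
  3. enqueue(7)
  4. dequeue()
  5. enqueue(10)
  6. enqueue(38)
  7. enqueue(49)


enqueue(6) -> [6]
dequeue()->6, []
enqueue(7) -> [7]
dequeue()->7, []
enqueue(10) -> [10]
enqueue(38) -> [10, 38]
enqueue(49) -> [10, 38, 49]

Final queue: [10, 38, 49]


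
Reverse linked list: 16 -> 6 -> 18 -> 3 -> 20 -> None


Step 1: curr=16, set curr.next=prev(None) | reversed so far: 16
Step 2: curr=6, set curr.next=prev(16) | reversed so far: 6 -> 16
Step 3: curr=18, set curr.next=prev(6) | reversed so far: 18 -> 6 -> 16
Step 4: curr=3, set curr.next=prev(18) | reversed so far: 3 -> 18 -> 6 -> 16
Step 5: curr=20, set curr.next=prev(3) | reversed so far: 20 -> 3 -> 18 -> 6 -> 16

20 -> 3 -> 18 -> 6 -> 16 -> None


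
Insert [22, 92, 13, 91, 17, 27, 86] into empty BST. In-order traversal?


Insert 22: root
Insert 92: R from 22
Insert 13: L from 22
Insert 91: R from 22 -> L from 92
Insert 17: L from 22 -> R from 13
Insert 27: R from 22 -> L from 92 -> L from 91
Insert 86: R from 22 -> L from 92 -> L from 91 -> R from 27

In-order: [13, 17, 22, 27, 86, 91, 92]


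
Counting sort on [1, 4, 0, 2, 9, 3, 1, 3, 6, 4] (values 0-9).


Input: [1, 4, 0, 2, 9, 3, 1, 3, 6, 4]
Counts: [1, 2, 1, 2, 2, 0, 1, 0, 0, 1]

Sorted: [0, 1, 1, 2, 3, 3, 4, 4, 6, 9]


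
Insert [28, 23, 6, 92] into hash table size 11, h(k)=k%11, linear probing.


Insert 28: h=6 -> slot 6
Insert 23: h=1 -> slot 1
Insert 6: h=6, 1 probes -> slot 7
Insert 92: h=4 -> slot 4

Table: [None, 23, None, None, 92, None, 28, 6, None, None, None]


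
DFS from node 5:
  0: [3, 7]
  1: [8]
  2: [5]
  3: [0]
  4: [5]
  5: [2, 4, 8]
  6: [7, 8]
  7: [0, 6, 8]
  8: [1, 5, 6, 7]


Visit 5, push [8, 4, 2]
Visit 2, push []
Visit 4, push []
Visit 8, push [7, 6, 1]
Visit 1, push []
Visit 6, push [7]
Visit 7, push [0]
Visit 0, push [3]
Visit 3, push []

DFS order: [5, 2, 4, 8, 1, 6, 7, 0, 3]


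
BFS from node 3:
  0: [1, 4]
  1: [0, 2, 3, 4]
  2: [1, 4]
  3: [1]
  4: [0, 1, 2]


Visit 3, enqueue [1]
Visit 1, enqueue [0, 2, 4]
Visit 0, enqueue []
Visit 2, enqueue []
Visit 4, enqueue []

BFS order: [3, 1, 0, 2, 4]


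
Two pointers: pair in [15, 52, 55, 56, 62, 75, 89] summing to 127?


lo=0(15)+hi=6(89)=104
lo=1(52)+hi=6(89)=141
lo=1(52)+hi=5(75)=127

Yes: 52+75=127


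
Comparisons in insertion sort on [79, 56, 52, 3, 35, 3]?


Algorithm: insertion sort
Input: [79, 56, 52, 3, 35, 3]
Sorted: [3, 3, 35, 52, 56, 79]

15


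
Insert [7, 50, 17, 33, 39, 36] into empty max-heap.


Insert 7: [7]
Insert 50: [50, 7]
Insert 17: [50, 7, 17]
Insert 33: [50, 33, 17, 7]
Insert 39: [50, 39, 17, 7, 33]
Insert 36: [50, 39, 36, 7, 33, 17]

Final heap: [50, 39, 36, 7, 33, 17]


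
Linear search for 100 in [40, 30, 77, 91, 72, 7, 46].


i=0: 40!=100
i=1: 30!=100
i=2: 77!=100
i=3: 91!=100
i=4: 72!=100
i=5: 7!=100
i=6: 46!=100

Not found, 7 comps


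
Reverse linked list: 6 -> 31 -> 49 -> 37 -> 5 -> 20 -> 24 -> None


Step 1: curr=6, set curr.next=prev(None) | reversed so far: 6
Step 2: curr=31, set curr.next=prev(6) | reversed so far: 31 -> 6
Step 3: curr=49, set curr.next=prev(31) | reversed so far: 49 -> 31 -> 6
Step 4: curr=37, set curr.next=prev(49) | reversed so far: 37 -> 49 -> 31 -> 6
Step 5: curr=5, set curr.next=prev(37) | reversed so far: 5 -> 37 -> 49 -> 31 -> 6
Step 6: curr=20, set curr.next=prev(5) | reversed so far: 20 -> 5 -> 37 -> 49 -> 31 -> 6
Step 7: curr=24, set curr.next=prev(20) | reversed so far: 24 -> 20 -> 5 -> 37 -> 49 -> 31 -> 6

24 -> 20 -> 5 -> 37 -> 49 -> 31 -> 6 -> None


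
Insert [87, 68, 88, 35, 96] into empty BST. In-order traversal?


Insert 87: root
Insert 68: L from 87
Insert 88: R from 87
Insert 35: L from 87 -> L from 68
Insert 96: R from 87 -> R from 88

In-order: [35, 68, 87, 88, 96]


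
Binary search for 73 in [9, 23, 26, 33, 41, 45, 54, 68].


Step 1: lo=0, hi=7, mid=3, val=33
Step 2: lo=4, hi=7, mid=5, val=45
Step 3: lo=6, hi=7, mid=6, val=54
Step 4: lo=7, hi=7, mid=7, val=68

Not found


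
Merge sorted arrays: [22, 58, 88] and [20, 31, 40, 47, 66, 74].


Take 20 from B
Take 22 from A
Take 31 from B
Take 40 from B
Take 47 from B
Take 58 from A
Take 66 from B
Take 74 from B

Merged: [20, 22, 31, 40, 47, 58, 66, 74, 88]


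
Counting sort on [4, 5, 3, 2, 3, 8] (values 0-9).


Input: [4, 5, 3, 2, 3, 8]
Counts: [0, 0, 1, 2, 1, 1, 0, 0, 1, 0]

Sorted: [2, 3, 3, 4, 5, 8]


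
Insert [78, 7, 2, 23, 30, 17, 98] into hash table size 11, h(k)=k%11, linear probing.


Insert 78: h=1 -> slot 1
Insert 7: h=7 -> slot 7
Insert 2: h=2 -> slot 2
Insert 23: h=1, 2 probes -> slot 3
Insert 30: h=8 -> slot 8
Insert 17: h=6 -> slot 6
Insert 98: h=10 -> slot 10

Table: [None, 78, 2, 23, None, None, 17, 7, 30, None, 98]


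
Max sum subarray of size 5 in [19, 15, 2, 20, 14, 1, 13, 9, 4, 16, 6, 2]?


[0:5]: 70
[1:6]: 52
[2:7]: 50
[3:8]: 57
[4:9]: 41
[5:10]: 43
[6:11]: 48
[7:12]: 37

Max: 70 at [0:5]


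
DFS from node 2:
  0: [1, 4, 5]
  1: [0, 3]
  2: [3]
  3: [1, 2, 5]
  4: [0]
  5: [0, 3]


Visit 2, push [3]
Visit 3, push [5, 1]
Visit 1, push [0]
Visit 0, push [5, 4]
Visit 4, push []
Visit 5, push []

DFS order: [2, 3, 1, 0, 4, 5]


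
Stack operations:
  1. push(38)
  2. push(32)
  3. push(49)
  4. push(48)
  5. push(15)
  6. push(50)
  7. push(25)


push(38) -> [38]
push(32) -> [38, 32]
push(49) -> [38, 32, 49]
push(48) -> [38, 32, 49, 48]
push(15) -> [38, 32, 49, 48, 15]
push(50) -> [38, 32, 49, 48, 15, 50]
push(25) -> [38, 32, 49, 48, 15, 50, 25]

Final stack: [38, 32, 49, 48, 15, 50, 25]


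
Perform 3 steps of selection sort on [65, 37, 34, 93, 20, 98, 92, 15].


Initial: [65, 37, 34, 93, 20, 98, 92, 15]
Step 1: min=15 at 7
  Swap: [15, 37, 34, 93, 20, 98, 92, 65]
Step 2: min=20 at 4
  Swap: [15, 20, 34, 93, 37, 98, 92, 65]
Step 3: min=34 at 2
  Swap: [15, 20, 34, 93, 37, 98, 92, 65]

After 3 steps: [15, 20, 34, 93, 37, 98, 92, 65]


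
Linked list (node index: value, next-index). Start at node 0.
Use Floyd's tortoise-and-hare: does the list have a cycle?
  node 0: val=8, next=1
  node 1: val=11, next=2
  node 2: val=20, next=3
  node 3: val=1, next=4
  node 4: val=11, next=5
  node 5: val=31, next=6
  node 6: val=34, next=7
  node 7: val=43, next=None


Floyd's tortoise (slow, +1) and hare (fast, +2):
  init: slow=0, fast=0
  step 1: slow=1, fast=2
  step 2: slow=2, fast=4
  step 3: slow=3, fast=6
  step 4: fast 6->7->None, no cycle

Cycle: no


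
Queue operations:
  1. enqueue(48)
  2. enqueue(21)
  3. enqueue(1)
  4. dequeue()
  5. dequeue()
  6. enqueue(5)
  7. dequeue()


enqueue(48) -> [48]
enqueue(21) -> [48, 21]
enqueue(1) -> [48, 21, 1]
dequeue()->48, [21, 1]
dequeue()->21, [1]
enqueue(5) -> [1, 5]
dequeue()->1, [5]

Final queue: [5]


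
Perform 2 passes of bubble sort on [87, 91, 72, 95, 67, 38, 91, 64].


Initial: [87, 91, 72, 95, 67, 38, 91, 64]
Pass 1: [87, 72, 91, 67, 38, 91, 64, 95] (5 swaps)
Pass 2: [72, 87, 67, 38, 91, 64, 91, 95] (4 swaps)

After 2 passes: [72, 87, 67, 38, 91, 64, 91, 95]


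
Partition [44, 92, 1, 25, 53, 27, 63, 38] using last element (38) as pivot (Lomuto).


Pivot: 38
  1 <= 38: swap -> [1, 92, 44, 25, 53, 27, 63, 38]
  25 <= 38: swap -> [1, 25, 44, 92, 53, 27, 63, 38]
  27 <= 38: swap -> [1, 25, 27, 92, 53, 44, 63, 38]
Place pivot at 3: [1, 25, 27, 38, 53, 44, 63, 92]

Partitioned: [1, 25, 27, 38, 53, 44, 63, 92]


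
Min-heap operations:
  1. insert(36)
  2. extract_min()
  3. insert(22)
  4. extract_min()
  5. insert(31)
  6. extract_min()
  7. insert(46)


insert(36) -> [36]
extract_min()->36, []
insert(22) -> [22]
extract_min()->22, []
insert(31) -> [31]
extract_min()->31, []
insert(46) -> [46]

Final heap: [46]


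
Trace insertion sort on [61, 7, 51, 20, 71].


Initial: [61, 7, 51, 20, 71]
Insert 7: [7, 61, 51, 20, 71]
Insert 51: [7, 51, 61, 20, 71]
Insert 20: [7, 20, 51, 61, 71]
Insert 71: [7, 20, 51, 61, 71]

Sorted: [7, 20, 51, 61, 71]


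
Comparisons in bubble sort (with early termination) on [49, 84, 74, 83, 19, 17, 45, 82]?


Algorithm: bubble sort (with early termination)
Input: [49, 84, 74, 83, 19, 17, 45, 82]
Sorted: [17, 19, 45, 49, 74, 82, 83, 84]

27


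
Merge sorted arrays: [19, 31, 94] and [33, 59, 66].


Take 19 from A
Take 31 from A
Take 33 from B
Take 59 from B
Take 66 from B

Merged: [19, 31, 33, 59, 66, 94]


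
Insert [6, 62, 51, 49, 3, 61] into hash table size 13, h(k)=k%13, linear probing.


Insert 6: h=6 -> slot 6
Insert 62: h=10 -> slot 10
Insert 51: h=12 -> slot 12
Insert 49: h=10, 1 probes -> slot 11
Insert 3: h=3 -> slot 3
Insert 61: h=9 -> slot 9

Table: [None, None, None, 3, None, None, 6, None, None, 61, 62, 49, 51]


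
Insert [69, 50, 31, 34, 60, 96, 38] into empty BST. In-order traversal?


Insert 69: root
Insert 50: L from 69
Insert 31: L from 69 -> L from 50
Insert 34: L from 69 -> L from 50 -> R from 31
Insert 60: L from 69 -> R from 50
Insert 96: R from 69
Insert 38: L from 69 -> L from 50 -> R from 31 -> R from 34

In-order: [31, 34, 38, 50, 60, 69, 96]


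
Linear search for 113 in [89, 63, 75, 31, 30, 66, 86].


i=0: 89!=113
i=1: 63!=113
i=2: 75!=113
i=3: 31!=113
i=4: 30!=113
i=5: 66!=113
i=6: 86!=113

Not found, 7 comps


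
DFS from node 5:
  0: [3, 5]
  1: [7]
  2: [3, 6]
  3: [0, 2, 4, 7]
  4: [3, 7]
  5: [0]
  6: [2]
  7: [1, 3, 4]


Visit 5, push [0]
Visit 0, push [3]
Visit 3, push [7, 4, 2]
Visit 2, push [6]
Visit 6, push []
Visit 4, push [7]
Visit 7, push [1]
Visit 1, push []

DFS order: [5, 0, 3, 2, 6, 4, 7, 1]


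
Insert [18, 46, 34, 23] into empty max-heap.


Insert 18: [18]
Insert 46: [46, 18]
Insert 34: [46, 18, 34]
Insert 23: [46, 23, 34, 18]

Final heap: [46, 23, 34, 18]


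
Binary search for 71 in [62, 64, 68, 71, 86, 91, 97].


Step 1: lo=0, hi=6, mid=3, val=71

Found at index 3


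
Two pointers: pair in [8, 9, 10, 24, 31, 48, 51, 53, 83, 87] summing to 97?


lo=0(8)+hi=9(87)=95
lo=1(9)+hi=9(87)=96
lo=2(10)+hi=9(87)=97

Yes: 10+87=97


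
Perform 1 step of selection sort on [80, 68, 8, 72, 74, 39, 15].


Initial: [80, 68, 8, 72, 74, 39, 15]
Step 1: min=8 at 2
  Swap: [8, 68, 80, 72, 74, 39, 15]

After 1 step: [8, 68, 80, 72, 74, 39, 15]


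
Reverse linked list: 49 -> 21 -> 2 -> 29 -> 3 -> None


Step 1: curr=49, set curr.next=prev(None) | reversed so far: 49
Step 2: curr=21, set curr.next=prev(49) | reversed so far: 21 -> 49
Step 3: curr=2, set curr.next=prev(21) | reversed so far: 2 -> 21 -> 49
Step 4: curr=29, set curr.next=prev(2) | reversed so far: 29 -> 2 -> 21 -> 49
Step 5: curr=3, set curr.next=prev(29) | reversed so far: 3 -> 29 -> 2 -> 21 -> 49

3 -> 29 -> 2 -> 21 -> 49 -> None


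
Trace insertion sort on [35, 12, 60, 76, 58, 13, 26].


Initial: [35, 12, 60, 76, 58, 13, 26]
Insert 12: [12, 35, 60, 76, 58, 13, 26]
Insert 60: [12, 35, 60, 76, 58, 13, 26]
Insert 76: [12, 35, 60, 76, 58, 13, 26]
Insert 58: [12, 35, 58, 60, 76, 13, 26]
Insert 13: [12, 13, 35, 58, 60, 76, 26]
Insert 26: [12, 13, 26, 35, 58, 60, 76]

Sorted: [12, 13, 26, 35, 58, 60, 76]


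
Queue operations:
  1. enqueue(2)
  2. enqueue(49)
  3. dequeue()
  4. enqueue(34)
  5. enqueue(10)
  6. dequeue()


enqueue(2) -> [2]
enqueue(49) -> [2, 49]
dequeue()->2, [49]
enqueue(34) -> [49, 34]
enqueue(10) -> [49, 34, 10]
dequeue()->49, [34, 10]

Final queue: [34, 10]


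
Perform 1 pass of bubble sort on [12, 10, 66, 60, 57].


Initial: [12, 10, 66, 60, 57]
Pass 1: [10, 12, 60, 57, 66] (3 swaps)

After 1 pass: [10, 12, 60, 57, 66]


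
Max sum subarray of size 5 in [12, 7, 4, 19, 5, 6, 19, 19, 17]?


[0:5]: 47
[1:6]: 41
[2:7]: 53
[3:8]: 68
[4:9]: 66

Max: 68 at [3:8]


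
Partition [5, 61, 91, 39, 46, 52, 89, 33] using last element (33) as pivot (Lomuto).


Pivot: 33
  5 <= 33: advance i (no swap)
Place pivot at 1: [5, 33, 91, 39, 46, 52, 89, 61]

Partitioned: [5, 33, 91, 39, 46, 52, 89, 61]


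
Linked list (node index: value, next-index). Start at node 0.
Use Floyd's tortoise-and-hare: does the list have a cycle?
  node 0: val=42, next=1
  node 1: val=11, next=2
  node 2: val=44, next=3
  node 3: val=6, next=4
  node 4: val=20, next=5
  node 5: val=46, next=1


Floyd's tortoise (slow, +1) and hare (fast, +2):
  init: slow=0, fast=0
  step 1: slow=1, fast=2
  step 2: slow=2, fast=4
  step 3: slow=3, fast=1
  step 4: slow=4, fast=3
  step 5: slow=5, fast=5
  slow == fast at node 5: cycle detected

Cycle: yes


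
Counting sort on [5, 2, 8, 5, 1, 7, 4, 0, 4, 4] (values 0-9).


Input: [5, 2, 8, 5, 1, 7, 4, 0, 4, 4]
Counts: [1, 1, 1, 0, 3, 2, 0, 1, 1, 0]

Sorted: [0, 1, 2, 4, 4, 4, 5, 5, 7, 8]


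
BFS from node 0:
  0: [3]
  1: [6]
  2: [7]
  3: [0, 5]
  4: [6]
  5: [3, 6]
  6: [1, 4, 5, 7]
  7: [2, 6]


Visit 0, enqueue [3]
Visit 3, enqueue [5]
Visit 5, enqueue [6]
Visit 6, enqueue [1, 4, 7]
Visit 1, enqueue []
Visit 4, enqueue []
Visit 7, enqueue [2]
Visit 2, enqueue []

BFS order: [0, 3, 5, 6, 1, 4, 7, 2]


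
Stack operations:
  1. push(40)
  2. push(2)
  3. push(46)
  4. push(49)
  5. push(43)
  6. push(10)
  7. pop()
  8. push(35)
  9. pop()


push(40) -> [40]
push(2) -> [40, 2]
push(46) -> [40, 2, 46]
push(49) -> [40, 2, 46, 49]
push(43) -> [40, 2, 46, 49, 43]
push(10) -> [40, 2, 46, 49, 43, 10]
pop()->10, [40, 2, 46, 49, 43]
push(35) -> [40, 2, 46, 49, 43, 35]
pop()->35, [40, 2, 46, 49, 43]

Final stack: [40, 2, 46, 49, 43]


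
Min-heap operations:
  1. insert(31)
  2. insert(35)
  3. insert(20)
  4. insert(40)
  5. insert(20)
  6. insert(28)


insert(31) -> [31]
insert(35) -> [31, 35]
insert(20) -> [20, 35, 31]
insert(40) -> [20, 35, 31, 40]
insert(20) -> [20, 20, 31, 40, 35]
insert(28) -> [20, 20, 28, 40, 35, 31]

Final heap: [20, 20, 28, 40, 35, 31]


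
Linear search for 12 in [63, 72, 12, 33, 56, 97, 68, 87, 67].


i=0: 63!=12
i=1: 72!=12
i=2: 12==12 found!

Found at 2, 3 comps


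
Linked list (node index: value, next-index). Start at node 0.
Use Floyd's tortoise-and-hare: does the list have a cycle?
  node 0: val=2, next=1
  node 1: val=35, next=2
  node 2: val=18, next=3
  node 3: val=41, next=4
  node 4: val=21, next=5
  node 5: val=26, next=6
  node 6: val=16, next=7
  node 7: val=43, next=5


Floyd's tortoise (slow, +1) and hare (fast, +2):
  init: slow=0, fast=0
  step 1: slow=1, fast=2
  step 2: slow=2, fast=4
  step 3: slow=3, fast=6
  step 4: slow=4, fast=5
  step 5: slow=5, fast=7
  step 6: slow=6, fast=6
  slow == fast at node 6: cycle detected

Cycle: yes


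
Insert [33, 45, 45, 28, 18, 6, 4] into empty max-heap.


Insert 33: [33]
Insert 45: [45, 33]
Insert 45: [45, 33, 45]
Insert 28: [45, 33, 45, 28]
Insert 18: [45, 33, 45, 28, 18]
Insert 6: [45, 33, 45, 28, 18, 6]
Insert 4: [45, 33, 45, 28, 18, 6, 4]

Final heap: [45, 33, 45, 28, 18, 6, 4]


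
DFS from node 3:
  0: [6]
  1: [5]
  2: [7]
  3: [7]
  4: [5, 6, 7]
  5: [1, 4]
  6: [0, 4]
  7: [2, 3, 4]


Visit 3, push [7]
Visit 7, push [4, 2]
Visit 2, push []
Visit 4, push [6, 5]
Visit 5, push [1]
Visit 1, push []
Visit 6, push [0]
Visit 0, push []

DFS order: [3, 7, 2, 4, 5, 1, 6, 0]


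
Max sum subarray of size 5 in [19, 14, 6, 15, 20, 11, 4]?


[0:5]: 74
[1:6]: 66
[2:7]: 56

Max: 74 at [0:5]


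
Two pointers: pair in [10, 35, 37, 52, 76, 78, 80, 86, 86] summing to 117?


lo=0(10)+hi=8(86)=96
lo=1(35)+hi=8(86)=121
lo=1(35)+hi=7(86)=121
lo=1(35)+hi=6(80)=115
lo=2(37)+hi=6(80)=117

Yes: 37+80=117


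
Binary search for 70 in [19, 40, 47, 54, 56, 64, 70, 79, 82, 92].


Step 1: lo=0, hi=9, mid=4, val=56
Step 2: lo=5, hi=9, mid=7, val=79
Step 3: lo=5, hi=6, mid=5, val=64
Step 4: lo=6, hi=6, mid=6, val=70

Found at index 6


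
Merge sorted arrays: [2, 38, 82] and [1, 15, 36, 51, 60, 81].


Take 1 from B
Take 2 from A
Take 15 from B
Take 36 from B
Take 38 from A
Take 51 from B
Take 60 from B
Take 81 from B

Merged: [1, 2, 15, 36, 38, 51, 60, 81, 82]


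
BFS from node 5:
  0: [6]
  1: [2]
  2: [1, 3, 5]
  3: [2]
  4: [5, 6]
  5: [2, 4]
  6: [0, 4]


Visit 5, enqueue [2, 4]
Visit 2, enqueue [1, 3]
Visit 4, enqueue [6]
Visit 1, enqueue []
Visit 3, enqueue []
Visit 6, enqueue [0]
Visit 0, enqueue []

BFS order: [5, 2, 4, 1, 3, 6, 0]


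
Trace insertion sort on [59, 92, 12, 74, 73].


Initial: [59, 92, 12, 74, 73]
Insert 92: [59, 92, 12, 74, 73]
Insert 12: [12, 59, 92, 74, 73]
Insert 74: [12, 59, 74, 92, 73]
Insert 73: [12, 59, 73, 74, 92]

Sorted: [12, 59, 73, 74, 92]


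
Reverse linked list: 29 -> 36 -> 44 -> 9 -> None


Step 1: curr=29, set curr.next=prev(None) | reversed so far: 29
Step 2: curr=36, set curr.next=prev(29) | reversed so far: 36 -> 29
Step 3: curr=44, set curr.next=prev(36) | reversed so far: 44 -> 36 -> 29
Step 4: curr=9, set curr.next=prev(44) | reversed so far: 9 -> 44 -> 36 -> 29

9 -> 44 -> 36 -> 29 -> None


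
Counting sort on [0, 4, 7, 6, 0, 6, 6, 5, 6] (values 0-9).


Input: [0, 4, 7, 6, 0, 6, 6, 5, 6]
Counts: [2, 0, 0, 0, 1, 1, 4, 1, 0, 0]

Sorted: [0, 0, 4, 5, 6, 6, 6, 6, 7]


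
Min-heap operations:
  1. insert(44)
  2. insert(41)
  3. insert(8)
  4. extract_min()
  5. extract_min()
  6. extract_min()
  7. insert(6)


insert(44) -> [44]
insert(41) -> [41, 44]
insert(8) -> [8, 44, 41]
extract_min()->8, [41, 44]
extract_min()->41, [44]
extract_min()->44, []
insert(6) -> [6]

Final heap: [6]


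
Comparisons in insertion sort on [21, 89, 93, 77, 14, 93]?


Algorithm: insertion sort
Input: [21, 89, 93, 77, 14, 93]
Sorted: [14, 21, 77, 89, 93, 93]

10


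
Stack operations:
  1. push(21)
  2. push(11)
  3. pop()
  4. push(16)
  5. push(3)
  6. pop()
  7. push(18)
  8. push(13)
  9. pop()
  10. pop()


push(21) -> [21]
push(11) -> [21, 11]
pop()->11, [21]
push(16) -> [21, 16]
push(3) -> [21, 16, 3]
pop()->3, [21, 16]
push(18) -> [21, 16, 18]
push(13) -> [21, 16, 18, 13]
pop()->13, [21, 16, 18]
pop()->18, [21, 16]

Final stack: [21, 16]


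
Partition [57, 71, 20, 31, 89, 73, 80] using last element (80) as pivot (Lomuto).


Pivot: 80
  57 <= 80: advance i (no swap)
  71 <= 80: advance i (no swap)
  20 <= 80: advance i (no swap)
  31 <= 80: advance i (no swap)
  73 <= 80: swap -> [57, 71, 20, 31, 73, 89, 80]
Place pivot at 5: [57, 71, 20, 31, 73, 80, 89]

Partitioned: [57, 71, 20, 31, 73, 80, 89]


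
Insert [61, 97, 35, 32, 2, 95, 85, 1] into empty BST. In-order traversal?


Insert 61: root
Insert 97: R from 61
Insert 35: L from 61
Insert 32: L from 61 -> L from 35
Insert 2: L from 61 -> L from 35 -> L from 32
Insert 95: R from 61 -> L from 97
Insert 85: R from 61 -> L from 97 -> L from 95
Insert 1: L from 61 -> L from 35 -> L from 32 -> L from 2

In-order: [1, 2, 32, 35, 61, 85, 95, 97]


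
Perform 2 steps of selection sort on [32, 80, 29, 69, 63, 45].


Initial: [32, 80, 29, 69, 63, 45]
Step 1: min=29 at 2
  Swap: [29, 80, 32, 69, 63, 45]
Step 2: min=32 at 2
  Swap: [29, 32, 80, 69, 63, 45]

After 2 steps: [29, 32, 80, 69, 63, 45]


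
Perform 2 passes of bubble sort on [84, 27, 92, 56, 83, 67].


Initial: [84, 27, 92, 56, 83, 67]
Pass 1: [27, 84, 56, 83, 67, 92] (4 swaps)
Pass 2: [27, 56, 83, 67, 84, 92] (3 swaps)

After 2 passes: [27, 56, 83, 67, 84, 92]


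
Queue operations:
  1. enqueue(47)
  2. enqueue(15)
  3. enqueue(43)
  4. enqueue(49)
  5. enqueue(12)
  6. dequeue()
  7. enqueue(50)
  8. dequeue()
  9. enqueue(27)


enqueue(47) -> [47]
enqueue(15) -> [47, 15]
enqueue(43) -> [47, 15, 43]
enqueue(49) -> [47, 15, 43, 49]
enqueue(12) -> [47, 15, 43, 49, 12]
dequeue()->47, [15, 43, 49, 12]
enqueue(50) -> [15, 43, 49, 12, 50]
dequeue()->15, [43, 49, 12, 50]
enqueue(27) -> [43, 49, 12, 50, 27]

Final queue: [43, 49, 12, 50, 27]


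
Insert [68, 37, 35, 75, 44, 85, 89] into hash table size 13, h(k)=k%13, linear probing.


Insert 68: h=3 -> slot 3
Insert 37: h=11 -> slot 11
Insert 35: h=9 -> slot 9
Insert 75: h=10 -> slot 10
Insert 44: h=5 -> slot 5
Insert 85: h=7 -> slot 7
Insert 89: h=11, 1 probes -> slot 12

Table: [None, None, None, 68, None, 44, None, 85, None, 35, 75, 37, 89]


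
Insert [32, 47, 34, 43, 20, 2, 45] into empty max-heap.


Insert 32: [32]
Insert 47: [47, 32]
Insert 34: [47, 32, 34]
Insert 43: [47, 43, 34, 32]
Insert 20: [47, 43, 34, 32, 20]
Insert 2: [47, 43, 34, 32, 20, 2]
Insert 45: [47, 43, 45, 32, 20, 2, 34]

Final heap: [47, 43, 45, 32, 20, 2, 34]


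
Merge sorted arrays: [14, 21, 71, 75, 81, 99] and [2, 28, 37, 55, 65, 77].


Take 2 from B
Take 14 from A
Take 21 from A
Take 28 from B
Take 37 from B
Take 55 from B
Take 65 from B
Take 71 from A
Take 75 from A
Take 77 from B

Merged: [2, 14, 21, 28, 37, 55, 65, 71, 75, 77, 81, 99]


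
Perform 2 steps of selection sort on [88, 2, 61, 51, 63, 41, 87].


Initial: [88, 2, 61, 51, 63, 41, 87]
Step 1: min=2 at 1
  Swap: [2, 88, 61, 51, 63, 41, 87]
Step 2: min=41 at 5
  Swap: [2, 41, 61, 51, 63, 88, 87]

After 2 steps: [2, 41, 61, 51, 63, 88, 87]


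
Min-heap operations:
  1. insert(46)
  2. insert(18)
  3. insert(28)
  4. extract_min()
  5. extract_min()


insert(46) -> [46]
insert(18) -> [18, 46]
insert(28) -> [18, 46, 28]
extract_min()->18, [28, 46]
extract_min()->28, [46]

Final heap: [46]


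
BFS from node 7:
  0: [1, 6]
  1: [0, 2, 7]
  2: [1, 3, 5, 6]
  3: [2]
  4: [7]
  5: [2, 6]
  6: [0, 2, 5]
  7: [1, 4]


Visit 7, enqueue [1, 4]
Visit 1, enqueue [0, 2]
Visit 4, enqueue []
Visit 0, enqueue [6]
Visit 2, enqueue [3, 5]
Visit 6, enqueue []
Visit 3, enqueue []
Visit 5, enqueue []

BFS order: [7, 1, 4, 0, 2, 6, 3, 5]


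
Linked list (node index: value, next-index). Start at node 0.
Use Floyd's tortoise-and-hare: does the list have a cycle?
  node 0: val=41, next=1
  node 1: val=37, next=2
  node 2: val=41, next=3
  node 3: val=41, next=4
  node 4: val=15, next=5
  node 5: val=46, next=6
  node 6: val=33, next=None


Floyd's tortoise (slow, +1) and hare (fast, +2):
  init: slow=0, fast=0
  step 1: slow=1, fast=2
  step 2: slow=2, fast=4
  step 3: slow=3, fast=6
  step 4: fast -> None, no cycle

Cycle: no


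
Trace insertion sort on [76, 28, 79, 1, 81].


Initial: [76, 28, 79, 1, 81]
Insert 28: [28, 76, 79, 1, 81]
Insert 79: [28, 76, 79, 1, 81]
Insert 1: [1, 28, 76, 79, 81]
Insert 81: [1, 28, 76, 79, 81]

Sorted: [1, 28, 76, 79, 81]


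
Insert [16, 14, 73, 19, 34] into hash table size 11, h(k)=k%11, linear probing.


Insert 16: h=5 -> slot 5
Insert 14: h=3 -> slot 3
Insert 73: h=7 -> slot 7
Insert 19: h=8 -> slot 8
Insert 34: h=1 -> slot 1

Table: [None, 34, None, 14, None, 16, None, 73, 19, None, None]


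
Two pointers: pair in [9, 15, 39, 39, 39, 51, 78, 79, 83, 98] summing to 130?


lo=0(9)+hi=9(98)=107
lo=1(15)+hi=9(98)=113
lo=2(39)+hi=9(98)=137
lo=2(39)+hi=8(83)=122
lo=3(39)+hi=8(83)=122
lo=4(39)+hi=8(83)=122
lo=5(51)+hi=8(83)=134
lo=5(51)+hi=7(79)=130

Yes: 51+79=130


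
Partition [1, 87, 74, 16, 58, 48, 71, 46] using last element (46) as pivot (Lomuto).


Pivot: 46
  1 <= 46: advance i (no swap)
  16 <= 46: swap -> [1, 16, 74, 87, 58, 48, 71, 46]
Place pivot at 2: [1, 16, 46, 87, 58, 48, 71, 74]

Partitioned: [1, 16, 46, 87, 58, 48, 71, 74]


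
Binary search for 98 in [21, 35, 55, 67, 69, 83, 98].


Step 1: lo=0, hi=6, mid=3, val=67
Step 2: lo=4, hi=6, mid=5, val=83
Step 3: lo=6, hi=6, mid=6, val=98

Found at index 6


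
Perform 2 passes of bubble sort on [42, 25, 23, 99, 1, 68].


Initial: [42, 25, 23, 99, 1, 68]
Pass 1: [25, 23, 42, 1, 68, 99] (4 swaps)
Pass 2: [23, 25, 1, 42, 68, 99] (2 swaps)

After 2 passes: [23, 25, 1, 42, 68, 99]


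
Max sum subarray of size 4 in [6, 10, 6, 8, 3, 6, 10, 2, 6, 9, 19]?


[0:4]: 30
[1:5]: 27
[2:6]: 23
[3:7]: 27
[4:8]: 21
[5:9]: 24
[6:10]: 27
[7:11]: 36

Max: 36 at [7:11]


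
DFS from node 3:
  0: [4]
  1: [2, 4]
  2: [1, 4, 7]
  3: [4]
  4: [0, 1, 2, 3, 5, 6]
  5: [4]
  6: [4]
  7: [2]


Visit 3, push [4]
Visit 4, push [6, 5, 2, 1, 0]
Visit 0, push []
Visit 1, push [2]
Visit 2, push [7]
Visit 7, push []
Visit 5, push []
Visit 6, push []

DFS order: [3, 4, 0, 1, 2, 7, 5, 6]


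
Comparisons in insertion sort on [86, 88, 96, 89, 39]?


Algorithm: insertion sort
Input: [86, 88, 96, 89, 39]
Sorted: [39, 86, 88, 89, 96]

8


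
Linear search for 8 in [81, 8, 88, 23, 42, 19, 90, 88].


i=0: 81!=8
i=1: 8==8 found!

Found at 1, 2 comps


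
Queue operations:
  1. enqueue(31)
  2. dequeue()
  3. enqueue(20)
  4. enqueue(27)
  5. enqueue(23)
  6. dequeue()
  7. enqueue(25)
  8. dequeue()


enqueue(31) -> [31]
dequeue()->31, []
enqueue(20) -> [20]
enqueue(27) -> [20, 27]
enqueue(23) -> [20, 27, 23]
dequeue()->20, [27, 23]
enqueue(25) -> [27, 23, 25]
dequeue()->27, [23, 25]

Final queue: [23, 25]


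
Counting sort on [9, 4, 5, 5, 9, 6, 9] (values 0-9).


Input: [9, 4, 5, 5, 9, 6, 9]
Counts: [0, 0, 0, 0, 1, 2, 1, 0, 0, 3]

Sorted: [4, 5, 5, 6, 9, 9, 9]


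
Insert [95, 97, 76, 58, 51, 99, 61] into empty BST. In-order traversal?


Insert 95: root
Insert 97: R from 95
Insert 76: L from 95
Insert 58: L from 95 -> L from 76
Insert 51: L from 95 -> L from 76 -> L from 58
Insert 99: R from 95 -> R from 97
Insert 61: L from 95 -> L from 76 -> R from 58

In-order: [51, 58, 61, 76, 95, 97, 99]


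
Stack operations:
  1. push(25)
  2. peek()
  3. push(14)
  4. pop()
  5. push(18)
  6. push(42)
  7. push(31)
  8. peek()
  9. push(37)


push(25) -> [25]
peek()->25
push(14) -> [25, 14]
pop()->14, [25]
push(18) -> [25, 18]
push(42) -> [25, 18, 42]
push(31) -> [25, 18, 42, 31]
peek()->31
push(37) -> [25, 18, 42, 31, 37]

Final stack: [25, 18, 42, 31, 37]


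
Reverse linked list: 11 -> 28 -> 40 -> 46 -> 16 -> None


Step 1: curr=11, set curr.next=prev(None) | reversed so far: 11
Step 2: curr=28, set curr.next=prev(11) | reversed so far: 28 -> 11
Step 3: curr=40, set curr.next=prev(28) | reversed so far: 40 -> 28 -> 11
Step 4: curr=46, set curr.next=prev(40) | reversed so far: 46 -> 40 -> 28 -> 11
Step 5: curr=16, set curr.next=prev(46) | reversed so far: 16 -> 46 -> 40 -> 28 -> 11

16 -> 46 -> 40 -> 28 -> 11 -> None


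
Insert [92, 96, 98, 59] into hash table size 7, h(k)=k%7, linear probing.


Insert 92: h=1 -> slot 1
Insert 96: h=5 -> slot 5
Insert 98: h=0 -> slot 0
Insert 59: h=3 -> slot 3

Table: [98, 92, None, 59, None, 96, None]


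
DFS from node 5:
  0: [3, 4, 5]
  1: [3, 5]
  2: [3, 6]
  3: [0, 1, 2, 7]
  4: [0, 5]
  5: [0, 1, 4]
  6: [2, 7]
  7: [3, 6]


Visit 5, push [4, 1, 0]
Visit 0, push [4, 3]
Visit 3, push [7, 2, 1]
Visit 1, push []
Visit 2, push [6]
Visit 6, push [7]
Visit 7, push []
Visit 4, push []

DFS order: [5, 0, 3, 1, 2, 6, 7, 4]


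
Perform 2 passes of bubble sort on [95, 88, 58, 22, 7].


Initial: [95, 88, 58, 22, 7]
Pass 1: [88, 58, 22, 7, 95] (4 swaps)
Pass 2: [58, 22, 7, 88, 95] (3 swaps)

After 2 passes: [58, 22, 7, 88, 95]


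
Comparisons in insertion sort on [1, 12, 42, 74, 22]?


Algorithm: insertion sort
Input: [1, 12, 42, 74, 22]
Sorted: [1, 12, 22, 42, 74]

6


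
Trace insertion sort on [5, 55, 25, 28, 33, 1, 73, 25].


Initial: [5, 55, 25, 28, 33, 1, 73, 25]
Insert 55: [5, 55, 25, 28, 33, 1, 73, 25]
Insert 25: [5, 25, 55, 28, 33, 1, 73, 25]
Insert 28: [5, 25, 28, 55, 33, 1, 73, 25]
Insert 33: [5, 25, 28, 33, 55, 1, 73, 25]
Insert 1: [1, 5, 25, 28, 33, 55, 73, 25]
Insert 73: [1, 5, 25, 28, 33, 55, 73, 25]
Insert 25: [1, 5, 25, 25, 28, 33, 55, 73]

Sorted: [1, 5, 25, 25, 28, 33, 55, 73]


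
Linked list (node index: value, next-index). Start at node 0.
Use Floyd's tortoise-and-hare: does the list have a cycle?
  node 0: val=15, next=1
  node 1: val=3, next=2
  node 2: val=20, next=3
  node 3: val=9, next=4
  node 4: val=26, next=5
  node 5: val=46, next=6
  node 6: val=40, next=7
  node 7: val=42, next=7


Floyd's tortoise (slow, +1) and hare (fast, +2):
  init: slow=0, fast=0
  step 1: slow=1, fast=2
  step 2: slow=2, fast=4
  step 3: slow=3, fast=6
  step 4: slow=4, fast=7
  step 5: slow=5, fast=7
  step 6: slow=6, fast=7
  step 7: slow=7, fast=7
  slow == fast at node 7: cycle detected

Cycle: yes


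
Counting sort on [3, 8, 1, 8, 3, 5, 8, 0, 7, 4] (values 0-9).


Input: [3, 8, 1, 8, 3, 5, 8, 0, 7, 4]
Counts: [1, 1, 0, 2, 1, 1, 0, 1, 3, 0]

Sorted: [0, 1, 3, 3, 4, 5, 7, 8, 8, 8]


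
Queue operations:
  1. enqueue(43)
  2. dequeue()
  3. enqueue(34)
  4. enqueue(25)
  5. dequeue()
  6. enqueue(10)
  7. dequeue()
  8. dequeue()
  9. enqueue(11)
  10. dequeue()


enqueue(43) -> [43]
dequeue()->43, []
enqueue(34) -> [34]
enqueue(25) -> [34, 25]
dequeue()->34, [25]
enqueue(10) -> [25, 10]
dequeue()->25, [10]
dequeue()->10, []
enqueue(11) -> [11]
dequeue()->11, []

Final queue: []


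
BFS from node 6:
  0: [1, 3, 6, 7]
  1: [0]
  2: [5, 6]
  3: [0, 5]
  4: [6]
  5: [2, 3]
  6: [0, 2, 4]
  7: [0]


Visit 6, enqueue [0, 2, 4]
Visit 0, enqueue [1, 3, 7]
Visit 2, enqueue [5]
Visit 4, enqueue []
Visit 1, enqueue []
Visit 3, enqueue []
Visit 7, enqueue []
Visit 5, enqueue []

BFS order: [6, 0, 2, 4, 1, 3, 7, 5]
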